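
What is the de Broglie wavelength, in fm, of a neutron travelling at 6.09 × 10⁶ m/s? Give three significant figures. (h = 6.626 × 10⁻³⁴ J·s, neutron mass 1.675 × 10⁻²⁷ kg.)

λ = 65.0 fm

p = mv = 1.675 × 10⁻²⁷ × 6.09 × 10⁶ = 1.020 × 10⁻²⁰ kg·m/s.
λ = h/p = 6.626 × 10⁻³⁴ / 1.020 × 10⁻²⁰ = 6.50 × 10⁻¹⁴ m = 65.0 fm.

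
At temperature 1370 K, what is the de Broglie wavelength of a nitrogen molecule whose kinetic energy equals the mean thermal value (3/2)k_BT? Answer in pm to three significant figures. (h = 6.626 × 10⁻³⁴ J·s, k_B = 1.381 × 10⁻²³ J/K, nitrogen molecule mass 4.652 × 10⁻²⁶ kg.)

λ = 12.9 pm

KE = (3/2)k_BT = 1.5 × 1.381 × 10⁻²³ × 1370 = 2.838 × 10⁻²⁰ J.
p = √(2mKE) = √(2 × 4.652 × 10⁻²⁶ × 2.838 × 10⁻²⁰) = 5.139 × 10⁻²³ kg·m/s.
λ = h/p = 1.29 × 10⁻¹¹ m = 12.9 pm.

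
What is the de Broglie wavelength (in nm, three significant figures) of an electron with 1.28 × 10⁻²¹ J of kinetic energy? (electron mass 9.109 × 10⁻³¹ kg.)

p = √(2mKE) = √(2 × 9.109 × 10⁻³¹ × 1.280 × 10⁻²¹) = 4.829 × 10⁻²⁶ kg·m/s.
λ = h/p = 6.626 × 10⁻³⁴ / 4.829 × 10⁻²⁶ = 1.37 × 10⁻⁸ m = 13.7 nm.

λ = 13.7 nm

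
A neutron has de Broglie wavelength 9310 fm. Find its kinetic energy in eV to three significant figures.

KE = 9.44 eV

p = h/λ = 6.626 × 10⁻³⁴ / 9.310 × 10⁻¹² = 7.117 × 10⁻²³ kg·m/s.
KE = p²/(2m) = (7.117 × 10⁻²³)² / (2 × 1.675 × 10⁻²⁷) = 1.512 × 10⁻¹⁸ J = 9.44 eV.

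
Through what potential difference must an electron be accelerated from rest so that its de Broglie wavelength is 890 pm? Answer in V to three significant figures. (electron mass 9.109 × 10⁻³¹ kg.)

V = 1.90 V

p = h/λ = 6.626 × 10⁻³⁴ / 8.900 × 10⁻¹⁰ = 7.445 × 10⁻²⁵ kg·m/s.
KE = p²/(2m) = 3.042 × 10⁻¹⁹ J.
V = KE/e = 3.042 × 10⁻¹⁹ / (1.602 × 10⁻¹⁹) = 1.90 V.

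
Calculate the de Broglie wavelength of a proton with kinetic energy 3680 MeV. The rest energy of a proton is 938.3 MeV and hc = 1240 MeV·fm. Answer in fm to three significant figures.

Total energy E = KE + m₀c² = 3680 + 938.3 = 4618.3 MeV.
(pc)² = E² − (m₀c²)² = (4618.3)² − (938.3)² = 2.045 × 10⁷ MeV², so pc = 4522 MeV.
λ = hc/(pc) = 1240 MeV·fm / 4522 MeV = 0.274 fm.

λ = 0.274 fm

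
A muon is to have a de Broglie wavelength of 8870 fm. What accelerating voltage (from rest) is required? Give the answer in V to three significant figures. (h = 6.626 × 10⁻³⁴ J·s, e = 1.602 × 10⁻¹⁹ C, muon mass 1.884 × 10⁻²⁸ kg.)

V = 92.4 V

p = h/λ = 6.626 × 10⁻³⁴ / 8.870 × 10⁻¹² = 7.470 × 10⁻²³ kg·m/s.
KE = p²/(2m) = 1.481 × 10⁻¹⁷ J.
V = KE/e = 1.481 × 10⁻¹⁷ / (1.602 × 10⁻¹⁹) = 92.4 V.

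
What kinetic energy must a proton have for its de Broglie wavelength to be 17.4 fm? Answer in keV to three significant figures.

KE = 2710 keV

p = h/λ = 6.626 × 10⁻³⁴ / 1.740 × 10⁻¹⁴ = 3.808 × 10⁻²⁰ kg·m/s.
KE = p²/(2m) = (3.808 × 10⁻²⁰)² / (2 × 1.673 × 10⁻²⁷) = 4.334 × 10⁻¹³ J = 2710 keV.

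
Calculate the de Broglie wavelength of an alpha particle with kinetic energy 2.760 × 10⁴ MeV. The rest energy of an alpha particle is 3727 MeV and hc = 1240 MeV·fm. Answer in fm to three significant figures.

Total energy E = KE + m₀c² = 2.760 × 10⁴ + 3727 = 31327 MeV.
(pc)² = E² − (m₀c²)² = (31327)² − (3727)² = 9.675 × 10⁸ MeV², so pc = 3.110 × 10⁴ MeV.
λ = hc/(pc) = 1240 MeV·fm / 3.110 × 10⁴ MeV = 0.0399 fm.

λ = 0.0399 fm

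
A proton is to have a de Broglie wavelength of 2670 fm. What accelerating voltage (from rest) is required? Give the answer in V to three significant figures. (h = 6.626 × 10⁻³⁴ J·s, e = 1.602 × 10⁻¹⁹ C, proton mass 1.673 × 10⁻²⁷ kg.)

p = h/λ = 6.626 × 10⁻³⁴ / 2.670 × 10⁻¹² = 2.482 × 10⁻²² kg·m/s.
KE = p²/(2m) = 1.841 × 10⁻¹⁷ J.
V = KE/e = 1.841 × 10⁻¹⁷ / (1.602 × 10⁻¹⁹) = 115 V.

V = 115 V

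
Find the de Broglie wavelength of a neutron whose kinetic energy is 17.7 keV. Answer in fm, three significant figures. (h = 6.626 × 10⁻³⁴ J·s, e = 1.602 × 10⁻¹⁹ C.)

λ = 215 fm

KE = 17.7 keV = 2.836 × 10⁻¹⁵ J.
p = √(2mKE) = √(2 × 1.675 × 10⁻²⁷ × 2.836 × 10⁻¹⁵) = 3.082 × 10⁻²¹ kg·m/s.
λ = h/p = 6.626 × 10⁻³⁴ / 3.082 × 10⁻²¹ = 2.15 × 10⁻¹³ m = 215 fm.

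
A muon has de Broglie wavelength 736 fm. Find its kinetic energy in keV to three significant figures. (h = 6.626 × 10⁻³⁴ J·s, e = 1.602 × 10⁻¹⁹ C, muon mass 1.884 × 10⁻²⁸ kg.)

KE = 13.4 keV

p = h/λ = 6.626 × 10⁻³⁴ / 7.360 × 10⁻¹³ = 9.003 × 10⁻²² kg·m/s.
KE = p²/(2m) = (9.003 × 10⁻²²)² / (2 × 1.884 × 10⁻²⁸) = 2.151 × 10⁻¹⁵ J = 13.4 keV.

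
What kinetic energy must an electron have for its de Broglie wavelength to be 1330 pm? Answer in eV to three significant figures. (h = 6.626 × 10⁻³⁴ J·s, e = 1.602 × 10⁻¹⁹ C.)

KE = 0.850 eV

p = h/λ = 6.626 × 10⁻³⁴ / 1.330 × 10⁻⁹ = 4.982 × 10⁻²⁵ kg·m/s.
KE = p²/(2m) = (4.982 × 10⁻²⁵)² / (2 × 9.109 × 10⁻³¹) = 1.362 × 10⁻¹⁹ J = 0.850 eV.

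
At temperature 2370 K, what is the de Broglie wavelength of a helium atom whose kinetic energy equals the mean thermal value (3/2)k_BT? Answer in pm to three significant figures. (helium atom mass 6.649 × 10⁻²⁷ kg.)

λ = 25.9 pm

KE = (3/2)k_BT = 1.5 × 1.381 × 10⁻²³ × 2370 = 4.909 × 10⁻²⁰ J.
p = √(2mKE) = √(2 × 6.649 × 10⁻²⁷ × 4.909 × 10⁻²⁰) = 2.555 × 10⁻²³ kg·m/s.
λ = h/p = 2.59 × 10⁻¹¹ m = 25.9 pm.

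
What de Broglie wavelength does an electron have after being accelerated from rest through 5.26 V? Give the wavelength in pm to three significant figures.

KE = eV = 1.602 × 10⁻¹⁹ × 5.260 = 8.427 × 10⁻¹⁹ J.
p = √(2mKE) = √(2 × 9.109 × 10⁻³¹ × 8.427 × 10⁻¹⁹) = 1.239 × 10⁻²⁴ kg·m/s.
λ = h/p = 6.626 × 10⁻³⁴ / 1.239 × 10⁻²⁴ = 5.35 × 10⁻¹⁰ m = 535 pm.

λ = 535 pm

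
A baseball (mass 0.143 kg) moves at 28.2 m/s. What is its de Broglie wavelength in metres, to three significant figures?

λ = 1.64 × 10⁻³⁴ m

p = mv = 0.143 × 28.2 = 4.033 kg·m/s.
λ = h/p = 6.626 × 10⁻³⁴ / 4.033 = 1.64 × 10⁻³⁴ m.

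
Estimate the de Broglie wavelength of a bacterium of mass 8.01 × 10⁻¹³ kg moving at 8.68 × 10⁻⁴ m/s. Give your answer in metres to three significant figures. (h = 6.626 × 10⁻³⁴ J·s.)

p = mv = 8.01 × 10⁻¹³ × 8.68 × 10⁻⁴ = 6.953 × 10⁻¹⁶ kg·m/s.
λ = h/p = 6.626 × 10⁻³⁴ / 6.953 × 10⁻¹⁶ = 9.53 × 10⁻¹⁹ m.

λ = 9.53 × 10⁻¹⁹ m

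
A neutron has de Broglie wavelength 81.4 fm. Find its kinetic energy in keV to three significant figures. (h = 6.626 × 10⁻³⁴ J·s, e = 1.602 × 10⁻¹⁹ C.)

KE = 123 keV

p = h/λ = 6.626 × 10⁻³⁴ / 8.140 × 10⁻¹⁴ = 8.140 × 10⁻²¹ kg·m/s.
KE = p²/(2m) = (8.140 × 10⁻²¹)² / (2 × 1.675 × 10⁻²⁷) = 1.978 × 10⁻¹⁴ J = 123 keV.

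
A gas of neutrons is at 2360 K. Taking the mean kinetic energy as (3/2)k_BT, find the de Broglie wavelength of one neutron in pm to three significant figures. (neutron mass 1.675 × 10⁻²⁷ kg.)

KE = (3/2)k_BT = 1.5 × 1.381 × 10⁻²³ × 2360 = 4.889 × 10⁻²⁰ J.
p = √(2mKE) = √(2 × 1.675 × 10⁻²⁷ × 4.889 × 10⁻²⁰) = 1.280 × 10⁻²³ kg·m/s.
λ = h/p = 5.18 × 10⁻¹¹ m = 51.8 pm.

λ = 51.8 pm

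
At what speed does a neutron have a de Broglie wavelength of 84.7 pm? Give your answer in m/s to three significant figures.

p = h/λ = 6.626 × 10⁻³⁴ / 8.470 × 10⁻¹¹ = 7.823 × 10⁻²⁴ kg·m/s.
v = p/m = 7.823 × 10⁻²⁴ / 1.675 × 10⁻²⁷ = 4.67 × 10³ m/s = 4670 m/s.

v = 4670 m/s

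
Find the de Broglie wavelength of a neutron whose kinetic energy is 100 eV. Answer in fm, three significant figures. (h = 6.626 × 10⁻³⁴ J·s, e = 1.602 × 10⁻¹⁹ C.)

KE = 100 eV = 1.602 × 10⁻¹⁷ J.
p = √(2mKE) = √(2 × 1.675 × 10⁻²⁷ × 1.602 × 10⁻¹⁷) = 2.317 × 10⁻²² kg·m/s.
λ = h/p = 6.626 × 10⁻³⁴ / 2.317 × 10⁻²² = 2.86 × 10⁻¹² m = 2860 fm.

λ = 2860 fm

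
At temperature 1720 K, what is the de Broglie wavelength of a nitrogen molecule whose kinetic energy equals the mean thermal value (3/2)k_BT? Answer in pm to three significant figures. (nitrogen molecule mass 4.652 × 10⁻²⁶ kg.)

KE = (3/2)k_BT = 1.5 × 1.381 × 10⁻²³ × 1720 = 3.563 × 10⁻²⁰ J.
p = √(2mKE) = √(2 × 4.652 × 10⁻²⁶ × 3.563 × 10⁻²⁰) = 5.758 × 10⁻²³ kg·m/s.
λ = h/p = 1.15 × 10⁻¹¹ m = 11.5 pm.

λ = 11.5 pm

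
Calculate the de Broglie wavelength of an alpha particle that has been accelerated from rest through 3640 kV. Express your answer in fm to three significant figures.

KE = 2eV = 2 × 1.602 × 10⁻¹⁹ × 3.640 × 10⁶ = 1.166 × 10⁻¹² J.
p = √(2mKE) = √(2 × 6.645 × 10⁻²⁷ × 1.166 × 10⁻¹²) = 1.245 × 10⁻¹⁹ kg·m/s.
λ = h/p = 6.626 × 10⁻³⁴ / 1.245 × 10⁻¹⁹ = 5.32 × 10⁻¹⁵ m = 5.32 fm.

λ = 5.32 fm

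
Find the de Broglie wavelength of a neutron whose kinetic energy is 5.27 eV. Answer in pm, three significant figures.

KE = 5.27 eV = 8.443 × 10⁻¹⁹ J.
p = √(2mKE) = √(2 × 1.675 × 10⁻²⁷ × 8.443 × 10⁻¹⁹) = 5.318 × 10⁻²³ kg·m/s.
λ = h/p = 6.626 × 10⁻³⁴ / 5.318 × 10⁻²³ = 1.25 × 10⁻¹¹ m = 12.5 pm.

λ = 12.5 pm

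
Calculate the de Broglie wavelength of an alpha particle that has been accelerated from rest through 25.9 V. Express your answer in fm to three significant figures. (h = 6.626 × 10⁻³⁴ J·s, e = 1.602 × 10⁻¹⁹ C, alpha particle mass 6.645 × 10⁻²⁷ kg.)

λ = 2000 fm

KE = 2eV = 2 × 1.602 × 10⁻¹⁹ × 25.90 = 8.298 × 10⁻¹⁸ J.
p = √(2mKE) = √(2 × 6.645 × 10⁻²⁷ × 8.298 × 10⁻¹⁸) = 3.321 × 10⁻²² kg·m/s.
λ = h/p = 6.626 × 10⁻³⁴ / 3.321 × 10⁻²² = 2.00 × 10⁻¹² m = 2000 fm.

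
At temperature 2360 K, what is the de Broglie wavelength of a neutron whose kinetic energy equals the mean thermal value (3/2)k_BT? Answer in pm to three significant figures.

λ = 51.8 pm

KE = (3/2)k_BT = 1.5 × 1.381 × 10⁻²³ × 2360 = 4.889 × 10⁻²⁰ J.
p = √(2mKE) = √(2 × 1.675 × 10⁻²⁷ × 4.889 × 10⁻²⁰) = 1.280 × 10⁻²³ kg·m/s.
λ = h/p = 5.18 × 10⁻¹¹ m = 51.8 pm.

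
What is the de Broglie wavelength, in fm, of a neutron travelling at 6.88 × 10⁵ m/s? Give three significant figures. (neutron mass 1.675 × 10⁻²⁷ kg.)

λ = 575 fm

p = mv = 1.675 × 10⁻²⁷ × 6.88 × 10⁵ = 1.152 × 10⁻²¹ kg·m/s.
λ = h/p = 6.626 × 10⁻³⁴ / 1.152 × 10⁻²¹ = 5.75 × 10⁻¹³ m = 575 fm.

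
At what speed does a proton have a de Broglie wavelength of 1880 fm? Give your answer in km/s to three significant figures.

p = h/λ = 6.626 × 10⁻³⁴ / 1.880 × 10⁻¹² = 3.524 × 10⁻²² kg·m/s.
v = p/m = 3.524 × 10⁻²² / 1.673 × 10⁻²⁷ = 2.11 × 10⁵ m/s = 211 km/s.

v = 211 km/s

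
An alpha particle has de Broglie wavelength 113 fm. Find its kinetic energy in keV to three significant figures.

KE = 16.1 keV

p = h/λ = 6.626 × 10⁻³⁴ / 1.130 × 10⁻¹³ = 5.864 × 10⁻²¹ kg·m/s.
KE = p²/(2m) = (5.864 × 10⁻²¹)² / (2 × 6.645 × 10⁻²⁷) = 2.587 × 10⁻¹⁵ J = 16.1 keV.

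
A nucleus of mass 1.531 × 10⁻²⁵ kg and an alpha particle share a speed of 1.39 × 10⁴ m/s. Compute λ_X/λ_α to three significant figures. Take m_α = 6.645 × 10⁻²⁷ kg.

At fixed v, p = mv so λ = h/(mv) ∝ 1/m.
λ_X/λ_α = m_α/m_X = 6.645 × 10⁻²⁷/1.531 × 10⁻²⁵ = 0.0434.

λ_X/λ_α = 0.0434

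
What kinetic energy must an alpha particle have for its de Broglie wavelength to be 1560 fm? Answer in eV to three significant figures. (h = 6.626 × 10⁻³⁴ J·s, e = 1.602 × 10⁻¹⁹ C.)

p = h/λ = 6.626 × 10⁻³⁴ / 1.560 × 10⁻¹² = 4.247 × 10⁻²² kg·m/s.
KE = p²/(2m) = (4.247 × 10⁻²²)² / (2 × 6.645 × 10⁻²⁷) = 1.357 × 10⁻¹⁷ J = 84.7 eV.

KE = 84.7 eV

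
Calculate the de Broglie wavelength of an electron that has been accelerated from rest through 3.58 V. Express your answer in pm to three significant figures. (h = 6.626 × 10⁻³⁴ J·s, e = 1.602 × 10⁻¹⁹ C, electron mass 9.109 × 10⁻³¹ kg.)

KE = eV = 1.602 × 10⁻¹⁹ × 3.580 = 5.735 × 10⁻¹⁹ J.
p = √(2mKE) = √(2 × 9.109 × 10⁻³¹ × 5.735 × 10⁻¹⁹) = 1.022 × 10⁻²⁴ kg·m/s.
λ = h/p = 6.626 × 10⁻³⁴ / 1.022 × 10⁻²⁴ = 6.48 × 10⁻¹⁰ m = 648 pm.

λ = 648 pm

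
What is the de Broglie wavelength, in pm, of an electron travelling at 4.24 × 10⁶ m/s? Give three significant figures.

p = mv = 9.109 × 10⁻³¹ × 4.24 × 10⁶ = 3.862 × 10⁻²⁴ kg·m/s.
λ = h/p = 6.626 × 10⁻³⁴ / 3.862 × 10⁻²⁴ = 1.72 × 10⁻¹⁰ m = 172 pm.

λ = 172 pm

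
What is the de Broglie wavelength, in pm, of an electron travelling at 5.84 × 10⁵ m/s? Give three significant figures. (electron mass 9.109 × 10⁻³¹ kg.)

λ = 1250 pm

p = mv = 9.109 × 10⁻³¹ × 5.84 × 10⁵ = 5.320 × 10⁻²⁵ kg·m/s.
λ = h/p = 6.626 × 10⁻³⁴ / 5.320 × 10⁻²⁵ = 1.25 × 10⁻⁹ m = 1250 pm.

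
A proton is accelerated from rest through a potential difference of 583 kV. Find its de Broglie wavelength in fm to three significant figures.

KE = eV = 1.602 × 10⁻¹⁹ × 5.830 × 10⁵ = 9.340 × 10⁻¹⁴ J.
p = √(2mKE) = √(2 × 1.673 × 10⁻²⁷ × 9.340 × 10⁻¹⁴) = 1.768 × 10⁻²⁰ kg·m/s.
λ = h/p = 6.626 × 10⁻³⁴ / 1.768 × 10⁻²⁰ = 3.75 × 10⁻¹⁴ m = 37.5 fm.

λ = 37.5 fm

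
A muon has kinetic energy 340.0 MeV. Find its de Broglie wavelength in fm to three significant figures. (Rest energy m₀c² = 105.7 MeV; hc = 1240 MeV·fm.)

λ = 2.86 fm

Total energy E = KE + m₀c² = 340.0 + 105.7 = 445.7 MeV.
(pc)² = E² − (m₀c²)² = (445.7)² − (105.7)² = 1.875 × 10⁵ MeV², so pc = 433.0 MeV.
λ = hc/(pc) = 1240 MeV·fm / 433.0 MeV = 2.86 fm.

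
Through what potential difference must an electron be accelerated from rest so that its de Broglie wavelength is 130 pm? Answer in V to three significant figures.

p = h/λ = 6.626 × 10⁻³⁴ / 1.300 × 10⁻¹⁰ = 5.097 × 10⁻²⁴ kg·m/s.
KE = p²/(2m) = 1.426 × 10⁻¹⁷ J.
V = KE/e = 1.426 × 10⁻¹⁷ / (1.602 × 10⁻¹⁹) = 89.0 V.

V = 89.0 V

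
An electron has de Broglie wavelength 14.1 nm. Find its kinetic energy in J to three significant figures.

p = h/λ = 6.626 × 10⁻³⁴ / 1.410 × 10⁻⁸ = 4.699 × 10⁻²⁶ kg·m/s.
KE = p²/(2m) = (4.699 × 10⁻²⁶)² / (2 × 9.109 × 10⁻³¹) = 1.212 × 10⁻²¹ J = 1.21 × 10⁻²¹ J.

KE = 1.21 × 10⁻²¹ J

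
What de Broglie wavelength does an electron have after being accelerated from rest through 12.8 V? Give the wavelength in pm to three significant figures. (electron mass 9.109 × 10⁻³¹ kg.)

λ = 343 pm

KE = eV = 1.602 × 10⁻¹⁹ × 12.80 = 2.051 × 10⁻¹⁸ J.
p = √(2mKE) = √(2 × 9.109 × 10⁻³¹ × 2.051 × 10⁻¹⁸) = 1.933 × 10⁻²⁴ kg·m/s.
λ = h/p = 6.626 × 10⁻³⁴ / 1.933 × 10⁻²⁴ = 3.43 × 10⁻¹⁰ m = 343 pm.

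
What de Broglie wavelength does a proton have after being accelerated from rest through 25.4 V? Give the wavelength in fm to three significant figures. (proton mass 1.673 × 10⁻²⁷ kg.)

λ = 5680 fm

KE = eV = 1.602 × 10⁻¹⁹ × 25.40 = 4.069 × 10⁻¹⁸ J.
p = √(2mKE) = √(2 × 1.673 × 10⁻²⁷ × 4.069 × 10⁻¹⁸) = 1.167 × 10⁻²² kg·m/s.
λ = h/p = 6.626 × 10⁻³⁴ / 1.167 × 10⁻²² = 5.68 × 10⁻¹² m = 5680 fm.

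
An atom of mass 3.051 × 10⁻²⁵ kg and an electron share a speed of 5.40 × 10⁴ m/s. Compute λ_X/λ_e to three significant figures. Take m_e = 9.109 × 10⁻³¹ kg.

λ_X/λ_e = 2.99 × 10⁻⁶

At fixed v, p = mv so λ = h/(mv) ∝ 1/m.
λ_X/λ_e = m_e/m_X = 9.109 × 10⁻³¹/3.051 × 10⁻²⁵ = 2.99 × 10⁻⁶.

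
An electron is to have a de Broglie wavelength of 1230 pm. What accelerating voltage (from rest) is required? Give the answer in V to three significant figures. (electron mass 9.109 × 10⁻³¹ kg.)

p = h/λ = 6.626 × 10⁻³⁴ / 1.230 × 10⁻⁹ = 5.387 × 10⁻²⁵ kg·m/s.
KE = p²/(2m) = 1.593 × 10⁻¹⁹ J.
V = KE/e = 1.593 × 10⁻¹⁹ / (1.602 × 10⁻¹⁹) = 0.994 V.

V = 0.994 V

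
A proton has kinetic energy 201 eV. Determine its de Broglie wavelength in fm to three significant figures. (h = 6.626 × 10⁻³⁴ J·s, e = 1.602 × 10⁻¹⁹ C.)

KE = 201 eV = 3.220 × 10⁻¹⁷ J.
p = √(2mKE) = √(2 × 1.673 × 10⁻²⁷ × 3.220 × 10⁻¹⁷) = 3.282 × 10⁻²² kg·m/s.
λ = h/p = 6.626 × 10⁻³⁴ / 3.282 × 10⁻²² = 2.02 × 10⁻¹² m = 2020 fm.

λ = 2020 fm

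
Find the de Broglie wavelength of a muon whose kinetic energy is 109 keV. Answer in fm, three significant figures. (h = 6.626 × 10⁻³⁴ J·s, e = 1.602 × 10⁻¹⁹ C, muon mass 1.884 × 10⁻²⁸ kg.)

KE = 109 keV = 1.746 × 10⁻¹⁴ J.
p = √(2mKE) = √(2 × 1.884 × 10⁻²⁸ × 1.746 × 10⁻¹⁴) = 2.565 × 10⁻²¹ kg·m/s.
λ = h/p = 6.626 × 10⁻³⁴ / 2.565 × 10⁻²¹ = 2.58 × 10⁻¹³ m = 258 fm.

λ = 258 fm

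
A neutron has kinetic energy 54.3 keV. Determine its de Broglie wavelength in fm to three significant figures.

KE = 54.3 keV = 8.699 × 10⁻¹⁵ J.
p = √(2mKE) = √(2 × 1.675 × 10⁻²⁷ × 8.699 × 10⁻¹⁵) = 5.398 × 10⁻²¹ kg·m/s.
λ = h/p = 6.626 × 10⁻³⁴ / 5.398 × 10⁻²¹ = 1.23 × 10⁻¹³ m = 123 fm.

λ = 123 fm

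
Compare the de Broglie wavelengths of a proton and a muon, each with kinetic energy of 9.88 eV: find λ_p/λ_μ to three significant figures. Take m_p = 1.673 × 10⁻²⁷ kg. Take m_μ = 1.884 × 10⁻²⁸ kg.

At fixed KE, p = √(2mKE) so λ = h/p ∝ 1/√m.
λ_p/λ_μ = √(m_μ/m_p) = √(1.884 × 10⁻²⁸/1.673 × 10⁻²⁷) = √(0.1126) = 0.336.

λ_p/λ_μ = 0.336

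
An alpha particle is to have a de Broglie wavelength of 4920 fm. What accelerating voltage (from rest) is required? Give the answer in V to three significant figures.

V = 4.26 V

p = h/λ = 6.626 × 10⁻³⁴ / 4.920 × 10⁻¹² = 1.347 × 10⁻²² kg·m/s.
KE = p²/(2m) = 1.365 × 10⁻¹⁸ J.
V = KE/2e = 1.365 × 10⁻¹⁸ / (2 × 1.602 × 10⁻¹⁹) = 4.26 V.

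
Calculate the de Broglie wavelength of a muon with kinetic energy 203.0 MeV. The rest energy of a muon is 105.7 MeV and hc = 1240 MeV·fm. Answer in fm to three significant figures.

λ = 4.28 fm

Total energy E = KE + m₀c² = 203.0 + 105.7 = 308.7 MeV.
(pc)² = E² − (m₀c²)² = (308.7)² − (105.7)² = 8.412 × 10⁴ MeV², so pc = 290.0 MeV.
λ = hc/(pc) = 1240 MeV·fm / 290.0 MeV = 4.28 fm.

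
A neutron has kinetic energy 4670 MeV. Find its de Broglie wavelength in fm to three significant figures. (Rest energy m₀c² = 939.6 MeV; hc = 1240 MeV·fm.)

Total energy E = KE + m₀c² = 4670 + 939.6 = 5609.6 MeV.
(pc)² = E² − (m₀c²)² = (5609.6)² − (939.6)² = 3.058 × 10⁷ MeV², so pc = 5530 MeV.
λ = hc/(pc) = 1240 MeV·fm / 5530 MeV = 0.224 fm.

λ = 0.224 fm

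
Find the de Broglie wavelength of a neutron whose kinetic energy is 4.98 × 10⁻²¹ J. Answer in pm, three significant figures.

p = √(2mKE) = √(2 × 1.675 × 10⁻²⁷ × 4.980 × 10⁻²¹) = 4.084 × 10⁻²⁴ kg·m/s.
λ = h/p = 6.626 × 10⁻³⁴ / 4.084 × 10⁻²⁴ = 1.62 × 10⁻¹⁰ m = 162 pm.

λ = 162 pm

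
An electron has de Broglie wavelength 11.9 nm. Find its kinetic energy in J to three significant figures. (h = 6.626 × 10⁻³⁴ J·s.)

KE = 1.70 × 10⁻²¹ J

p = h/λ = 6.626 × 10⁻³⁴ / 1.190 × 10⁻⁸ = 5.568 × 10⁻²⁶ kg·m/s.
KE = p²/(2m) = (5.568 × 10⁻²⁶)² / (2 × 9.109 × 10⁻³¹) = 1.702 × 10⁻²¹ J = 1.70 × 10⁻²¹ J.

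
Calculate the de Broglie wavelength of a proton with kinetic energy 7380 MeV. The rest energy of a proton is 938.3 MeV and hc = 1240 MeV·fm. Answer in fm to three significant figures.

Total energy E = KE + m₀c² = 7380 + 938.3 = 8318.3 MeV.
(pc)² = E² − (m₀c²)² = (8318.3)² − (938.3)² = 6.831 × 10⁷ MeV², so pc = 8265 MeV.
λ = hc/(pc) = 1240 MeV·fm / 8265 MeV = 0.150 fm.

λ = 0.150 fm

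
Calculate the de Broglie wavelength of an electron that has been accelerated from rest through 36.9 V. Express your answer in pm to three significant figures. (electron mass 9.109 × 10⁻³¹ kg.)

λ = 202 pm

KE = eV = 1.602 × 10⁻¹⁹ × 36.90 = 5.911 × 10⁻¹⁸ J.
p = √(2mKE) = √(2 × 9.109 × 10⁻³¹ × 5.911 × 10⁻¹⁸) = 3.282 × 10⁻²⁴ kg·m/s.
λ = h/p = 6.626 × 10⁻³⁴ / 3.282 × 10⁻²⁴ = 2.02 × 10⁻¹⁰ m = 202 pm.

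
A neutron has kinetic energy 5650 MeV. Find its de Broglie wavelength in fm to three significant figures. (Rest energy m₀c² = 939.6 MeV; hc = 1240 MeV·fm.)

λ = 0.190 fm

Total energy E = KE + m₀c² = 5650 + 939.6 = 6589.6 MeV.
(pc)² = E² − (m₀c²)² = (6589.6)² − (939.6)² = 4.254 × 10⁷ MeV², so pc = 6522 MeV.
λ = hc/(pc) = 1240 MeV·fm / 6522 MeV = 0.190 fm.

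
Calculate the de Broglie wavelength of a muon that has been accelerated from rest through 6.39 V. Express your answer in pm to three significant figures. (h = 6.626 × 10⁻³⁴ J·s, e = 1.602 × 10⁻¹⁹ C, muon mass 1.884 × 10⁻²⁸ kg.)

KE = eV = 1.602 × 10⁻¹⁹ × 6.390 = 1.024 × 10⁻¹⁸ J.
p = √(2mKE) = √(2 × 1.884 × 10⁻²⁸ × 1.024 × 10⁻¹⁸) = 1.964 × 10⁻²³ kg·m/s.
λ = h/p = 6.626 × 10⁻³⁴ / 1.964 × 10⁻²³ = 3.37 × 10⁻¹¹ m = 33.7 pm.

λ = 33.7 pm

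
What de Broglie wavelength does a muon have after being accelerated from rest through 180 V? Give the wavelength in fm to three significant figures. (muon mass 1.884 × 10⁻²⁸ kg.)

λ = 6360 fm

KE = eV = 1.602 × 10⁻¹⁹ × 180.0 = 2.884 × 10⁻¹⁷ J.
p = √(2mKE) = √(2 × 1.884 × 10⁻²⁸ × 2.884 × 10⁻¹⁷) = 1.042 × 10⁻²² kg·m/s.
λ = h/p = 6.626 × 10⁻³⁴ / 1.042 × 10⁻²² = 6.36 × 10⁻¹² m = 6360 fm.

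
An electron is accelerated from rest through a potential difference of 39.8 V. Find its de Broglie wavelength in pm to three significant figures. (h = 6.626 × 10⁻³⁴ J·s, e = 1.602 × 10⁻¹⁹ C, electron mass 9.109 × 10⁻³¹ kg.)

KE = eV = 1.602 × 10⁻¹⁹ × 39.80 = 6.376 × 10⁻¹⁸ J.
p = √(2mKE) = √(2 × 9.109 × 10⁻³¹ × 6.376 × 10⁻¹⁸) = 3.408 × 10⁻²⁴ kg·m/s.
λ = h/p = 6.626 × 10⁻³⁴ / 3.408 × 10⁻²⁴ = 1.94 × 10⁻¹⁰ m = 194 pm.

λ = 194 pm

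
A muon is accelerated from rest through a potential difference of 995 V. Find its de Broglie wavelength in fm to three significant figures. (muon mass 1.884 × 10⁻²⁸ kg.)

KE = eV = 1.602 × 10⁻¹⁹ × 995.0 = 1.594 × 10⁻¹⁶ J.
p = √(2mKE) = √(2 × 1.884 × 10⁻²⁸ × 1.594 × 10⁻¹⁶) = 2.451 × 10⁻²² kg·m/s.
λ = h/p = 6.626 × 10⁻³⁴ / 2.451 × 10⁻²² = 2.70 × 10⁻¹² m = 2700 fm.

λ = 2700 fm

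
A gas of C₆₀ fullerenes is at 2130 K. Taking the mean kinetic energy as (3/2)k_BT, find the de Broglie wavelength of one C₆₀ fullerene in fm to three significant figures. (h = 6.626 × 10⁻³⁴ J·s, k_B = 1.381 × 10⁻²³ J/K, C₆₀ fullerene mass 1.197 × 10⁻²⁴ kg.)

λ = 2040 fm

KE = (3/2)k_BT = 1.5 × 1.381 × 10⁻²³ × 2130 = 4.412 × 10⁻²⁰ J.
p = √(2mKE) = √(2 × 1.197 × 10⁻²⁴ × 4.412 × 10⁻²⁰) = 3.250 × 10⁻²² kg·m/s.
λ = h/p = 2.04 × 10⁻¹² m = 2040 fm.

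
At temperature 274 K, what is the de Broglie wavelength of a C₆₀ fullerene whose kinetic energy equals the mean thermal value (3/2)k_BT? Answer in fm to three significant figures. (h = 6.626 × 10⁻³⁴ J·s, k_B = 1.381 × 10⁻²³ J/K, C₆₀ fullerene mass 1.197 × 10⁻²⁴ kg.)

λ = 5680 fm

KE = (3/2)k_BT = 1.5 × 1.381 × 10⁻²³ × 274 = 5.676 × 10⁻²¹ J.
p = √(2mKE) = √(2 × 1.197 × 10⁻²⁴ × 5.676 × 10⁻²¹) = 1.166 × 10⁻²² kg·m/s.
λ = h/p = 5.68 × 10⁻¹² m = 5680 fm.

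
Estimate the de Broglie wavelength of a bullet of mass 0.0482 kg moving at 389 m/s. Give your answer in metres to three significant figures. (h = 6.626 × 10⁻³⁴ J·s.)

λ = 3.53 × 10⁻³⁵ m

p = mv = 0.0482 × 389 = 1.875 × 10¹ kg·m/s.
λ = h/p = 6.626 × 10⁻³⁴ / 1.875 × 10¹ = 3.53 × 10⁻³⁵ m.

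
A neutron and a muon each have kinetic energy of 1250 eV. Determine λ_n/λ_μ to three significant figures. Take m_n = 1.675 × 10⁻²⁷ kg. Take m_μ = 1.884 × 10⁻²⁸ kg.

At fixed KE, p = √(2mKE) so λ = h/p ∝ 1/√m.
λ_n/λ_μ = √(m_μ/m_n) = √(1.884 × 10⁻²⁸/1.675 × 10⁻²⁷) = √(0.1125) = 0.335.

λ_n/λ_μ = 0.335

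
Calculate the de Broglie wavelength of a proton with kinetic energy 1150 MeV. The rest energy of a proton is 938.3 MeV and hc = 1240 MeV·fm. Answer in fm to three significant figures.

Total energy E = KE + m₀c² = 1150 + 938.3 = 2088.3 MeV.
(pc)² = E² − (m₀c²)² = (2088.3)² − (938.3)² = 3.481 × 10⁶ MeV², so pc = 1866 MeV.
λ = hc/(pc) = 1240 MeV·fm / 1866 MeV = 0.665 fm.

λ = 0.665 fm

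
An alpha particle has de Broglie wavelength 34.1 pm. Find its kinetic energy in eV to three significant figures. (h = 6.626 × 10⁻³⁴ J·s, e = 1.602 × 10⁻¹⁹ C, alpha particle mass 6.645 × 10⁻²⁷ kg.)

KE = 0.177 eV

p = h/λ = 6.626 × 10⁻³⁴ / 3.410 × 10⁻¹¹ = 1.943 × 10⁻²³ kg·m/s.
KE = p²/(2m) = (1.943 × 10⁻²³)² / (2 × 6.645 × 10⁻²⁷) = 2.841 × 10⁻²⁰ J = 0.177 eV.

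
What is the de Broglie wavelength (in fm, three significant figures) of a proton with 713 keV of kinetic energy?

λ = 33.9 fm

KE = 713 keV = 1.142 × 10⁻¹³ J.
p = √(2mKE) = √(2 × 1.673 × 10⁻²⁷ × 1.142 × 10⁻¹³) = 1.955 × 10⁻²⁰ kg·m/s.
λ = h/p = 6.626 × 10⁻³⁴ / 1.955 × 10⁻²⁰ = 3.39 × 10⁻¹⁴ m = 33.9 fm.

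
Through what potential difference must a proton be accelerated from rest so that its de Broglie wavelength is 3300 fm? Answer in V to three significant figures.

p = h/λ = 6.626 × 10⁻³⁴ / 3.300 × 10⁻¹² = 2.008 × 10⁻²² kg·m/s.
KE = p²/(2m) = 1.205 × 10⁻¹⁷ J.
V = KE/e = 1.205 × 10⁻¹⁷ / (1.602 × 10⁻¹⁹) = 75.2 V.

V = 75.2 V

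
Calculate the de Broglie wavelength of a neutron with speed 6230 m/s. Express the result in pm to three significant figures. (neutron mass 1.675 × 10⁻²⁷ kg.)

λ = 63.5 pm

p = mv = 1.675 × 10⁻²⁷ × 6230 = 1.044 × 10⁻²³ kg·m/s.
λ = h/p = 6.626 × 10⁻³⁴ / 1.044 × 10⁻²³ = 6.35 × 10⁻¹¹ m = 63.5 pm.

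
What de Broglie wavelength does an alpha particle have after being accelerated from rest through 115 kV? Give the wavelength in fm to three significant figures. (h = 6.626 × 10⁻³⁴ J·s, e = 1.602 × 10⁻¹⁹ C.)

λ = 29.9 fm

KE = 2eV = 2 × 1.602 × 10⁻¹⁹ × 1.150 × 10⁵ = 3.685 × 10⁻¹⁴ J.
p = √(2mKE) = √(2 × 6.645 × 10⁻²⁷ × 3.685 × 10⁻¹⁴) = 2.213 × 10⁻²⁰ kg·m/s.
λ = h/p = 6.626 × 10⁻³⁴ / 2.213 × 10⁻²⁰ = 2.99 × 10⁻¹⁴ m = 29.9 fm.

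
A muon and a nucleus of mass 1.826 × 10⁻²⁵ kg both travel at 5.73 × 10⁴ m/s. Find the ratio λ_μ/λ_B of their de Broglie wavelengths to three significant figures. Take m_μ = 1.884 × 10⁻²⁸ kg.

λ_μ/λ_B = 969

At fixed v, p = mv so λ = h/(mv) ∝ 1/m.
λ_μ/λ_B = m_B/m_μ = 1.826 × 10⁻²⁵/1.884 × 10⁻²⁸ = 969.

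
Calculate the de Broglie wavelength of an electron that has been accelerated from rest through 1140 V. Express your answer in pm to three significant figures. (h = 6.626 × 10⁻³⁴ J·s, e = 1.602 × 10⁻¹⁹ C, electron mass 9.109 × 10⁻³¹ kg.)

λ = 36.3 pm

KE = eV = 1.602 × 10⁻¹⁹ × 1140 = 1.826 × 10⁻¹⁶ J.
p = √(2mKE) = √(2 × 9.109 × 10⁻³¹ × 1.826 × 10⁻¹⁶) = 1.824 × 10⁻²³ kg·m/s.
λ = h/p = 6.626 × 10⁻³⁴ / 1.824 × 10⁻²³ = 3.63 × 10⁻¹¹ m = 36.3 pm.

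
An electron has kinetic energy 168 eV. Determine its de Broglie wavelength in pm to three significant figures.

KE = 168 eV = 2.691 × 10⁻¹⁷ J.
p = √(2mKE) = √(2 × 9.109 × 10⁻³¹ × 2.691 × 10⁻¹⁷) = 7.002 × 10⁻²⁴ kg·m/s.
λ = h/p = 6.626 × 10⁻³⁴ / 7.002 × 10⁻²⁴ = 9.46 × 10⁻¹¹ m = 94.6 pm.

λ = 94.6 pm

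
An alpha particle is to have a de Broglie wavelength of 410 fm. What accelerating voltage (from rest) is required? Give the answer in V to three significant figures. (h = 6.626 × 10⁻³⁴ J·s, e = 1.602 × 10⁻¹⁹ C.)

p = h/λ = 6.626 × 10⁻³⁴ / 4.100 × 10⁻¹³ = 1.616 × 10⁻²¹ kg·m/s.
KE = p²/(2m) = 1.965 × 10⁻¹⁶ J.
V = KE/2e = 1.965 × 10⁻¹⁶ / (2 × 1.602 × 10⁻¹⁹) = 613 V.

V = 613 V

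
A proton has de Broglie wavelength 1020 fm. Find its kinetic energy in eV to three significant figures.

p = h/λ = 6.626 × 10⁻³⁴ / 1.020 × 10⁻¹² = 6.496 × 10⁻²² kg·m/s.
KE = p²/(2m) = (6.496 × 10⁻²²)² / (2 × 1.673 × 10⁻²⁷) = 1.261 × 10⁻¹⁶ J = 787 eV.

KE = 787 eV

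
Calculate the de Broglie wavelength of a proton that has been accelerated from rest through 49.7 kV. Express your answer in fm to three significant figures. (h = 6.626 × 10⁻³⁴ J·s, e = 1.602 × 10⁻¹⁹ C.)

KE = eV = 1.602 × 10⁻¹⁹ × 4.970 × 10⁴ = 7.962 × 10⁻¹⁵ J.
p = √(2mKE) = √(2 × 1.673 × 10⁻²⁷ × 7.962 × 10⁻¹⁵) = 5.161 × 10⁻²¹ kg·m/s.
λ = h/p = 6.626 × 10⁻³⁴ / 5.161 × 10⁻²¹ = 1.28 × 10⁻¹³ m = 128 fm.

λ = 128 fm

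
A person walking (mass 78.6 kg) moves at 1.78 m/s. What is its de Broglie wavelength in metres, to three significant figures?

λ = 4.74 × 10⁻³⁶ m

p = mv = 78.6 × 1.78 = 1.399 × 10² kg·m/s.
λ = h/p = 6.626 × 10⁻³⁴ / 1.399 × 10² = 4.74 × 10⁻³⁶ m.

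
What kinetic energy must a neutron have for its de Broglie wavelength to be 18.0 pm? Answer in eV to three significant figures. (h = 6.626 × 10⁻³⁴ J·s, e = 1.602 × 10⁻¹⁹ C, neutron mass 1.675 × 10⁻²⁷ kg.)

KE = 2.52 eV

p = h/λ = 6.626 × 10⁻³⁴ / 1.800 × 10⁻¹¹ = 3.681 × 10⁻²³ kg·m/s.
KE = p²/(2m) = (3.681 × 10⁻²³)² / (2 × 1.675 × 10⁻²⁷) = 4.045 × 10⁻¹⁹ J = 2.52 eV.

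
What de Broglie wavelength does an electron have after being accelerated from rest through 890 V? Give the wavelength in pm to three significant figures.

λ = 41.1 pm

KE = eV = 1.602 × 10⁻¹⁹ × 890.0 = 1.426 × 10⁻¹⁶ J.
p = √(2mKE) = √(2 × 9.109 × 10⁻³¹ × 1.426 × 10⁻¹⁶) = 1.612 × 10⁻²³ kg·m/s.
λ = h/p = 6.626 × 10⁻³⁴ / 1.612 × 10⁻²³ = 4.11 × 10⁻¹¹ m = 41.1 pm.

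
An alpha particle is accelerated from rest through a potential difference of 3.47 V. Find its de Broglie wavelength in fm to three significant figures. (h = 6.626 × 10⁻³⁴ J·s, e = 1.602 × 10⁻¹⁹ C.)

KE = 2eV = 2 × 1.602 × 10⁻¹⁹ × 3.470 = 1.112 × 10⁻¹⁸ J.
p = √(2mKE) = √(2 × 6.645 × 10⁻²⁷ × 1.112 × 10⁻¹⁸) = 1.216 × 10⁻²² kg·m/s.
λ = h/p = 6.626 × 10⁻³⁴ / 1.216 × 10⁻²² = 5.45 × 10⁻¹² m = 5450 fm.

λ = 5450 fm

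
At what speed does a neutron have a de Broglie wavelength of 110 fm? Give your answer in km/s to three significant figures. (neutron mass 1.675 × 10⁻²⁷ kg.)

v = 3600 km/s

p = h/λ = 6.626 × 10⁻³⁴ / 1.100 × 10⁻¹³ = 6.024 × 10⁻²¹ kg·m/s.
v = p/m = 6.024 × 10⁻²¹ / 1.675 × 10⁻²⁷ = 3.60 × 10⁶ m/s = 3600 km/s.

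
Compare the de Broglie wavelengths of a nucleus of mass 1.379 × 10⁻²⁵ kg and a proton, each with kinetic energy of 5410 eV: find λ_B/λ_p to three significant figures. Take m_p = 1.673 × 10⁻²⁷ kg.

λ_B/λ_p = 0.110

At fixed KE, p = √(2mKE) so λ = h/p ∝ 1/√m.
λ_B/λ_p = √(m_p/m_B) = √(1.673 × 10⁻²⁷/1.379 × 10⁻²⁵) = √(0.01213) = 0.110.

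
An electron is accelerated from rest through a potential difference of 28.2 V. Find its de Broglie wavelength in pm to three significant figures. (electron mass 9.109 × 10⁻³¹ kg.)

λ = 231 pm

KE = eV = 1.602 × 10⁻¹⁹ × 28.20 = 4.518 × 10⁻¹⁸ J.
p = √(2mKE) = √(2 × 9.109 × 10⁻³¹ × 4.518 × 10⁻¹⁸) = 2.869 × 10⁻²⁴ kg·m/s.
λ = h/p = 6.626 × 10⁻³⁴ / 2.869 × 10⁻²⁴ = 2.31 × 10⁻¹⁰ m = 231 pm.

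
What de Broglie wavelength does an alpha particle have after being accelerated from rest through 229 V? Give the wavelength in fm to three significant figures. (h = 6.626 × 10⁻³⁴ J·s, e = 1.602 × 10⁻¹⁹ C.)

λ = 671 fm

KE = 2eV = 2 × 1.602 × 10⁻¹⁹ × 229.0 = 7.337 × 10⁻¹⁷ J.
p = √(2mKE) = √(2 × 6.645 × 10⁻²⁷ × 7.337 × 10⁻¹⁷) = 9.875 × 10⁻²² kg·m/s.
λ = h/p = 6.626 × 10⁻³⁴ / 9.875 × 10⁻²² = 6.71 × 10⁻¹³ m = 671 fm.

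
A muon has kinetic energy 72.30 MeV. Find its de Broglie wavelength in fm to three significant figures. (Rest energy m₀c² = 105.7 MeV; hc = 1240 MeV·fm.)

Total energy E = KE + m₀c² = 72.30 + 105.7 = 178.00 MeV.
(pc)² = E² − (m₀c²)² = (178.00)² − (105.7)² = 2.051 × 10⁴ MeV², so pc = 143.2 MeV.
λ = hc/(pc) = 1240 MeV·fm / 143.2 MeV = 8.66 fm.

λ = 8.66 fm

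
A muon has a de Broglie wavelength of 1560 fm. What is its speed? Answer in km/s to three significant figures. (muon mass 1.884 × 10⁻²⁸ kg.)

v = 2250 km/s

p = h/λ = 6.626 × 10⁻³⁴ / 1.560 × 10⁻¹² = 4.247 × 10⁻²² kg·m/s.
v = p/m = 4.247 × 10⁻²² / 1.884 × 10⁻²⁸ = 2.25 × 10⁶ m/s = 2250 km/s.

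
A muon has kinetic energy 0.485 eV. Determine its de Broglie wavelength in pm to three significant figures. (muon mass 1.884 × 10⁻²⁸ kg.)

KE = 0.485 eV = 7.770 × 10⁻²⁰ J.
p = √(2mKE) = √(2 × 1.884 × 10⁻²⁸ × 7.770 × 10⁻²⁰) = 5.411 × 10⁻²⁴ kg·m/s.
λ = h/p = 6.626 × 10⁻³⁴ / 5.411 × 10⁻²⁴ = 1.22 × 10⁻¹⁰ m = 122 pm.

λ = 122 pm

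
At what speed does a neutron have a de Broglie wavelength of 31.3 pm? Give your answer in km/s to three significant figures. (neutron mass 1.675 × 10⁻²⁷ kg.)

p = h/λ = 6.626 × 10⁻³⁴ / 3.130 × 10⁻¹¹ = 2.117 × 10⁻²³ kg·m/s.
v = p/m = 2.117 × 10⁻²³ / 1.675 × 10⁻²⁷ = 1.26 × 10⁴ m/s = 12.6 km/s.

v = 12.6 km/s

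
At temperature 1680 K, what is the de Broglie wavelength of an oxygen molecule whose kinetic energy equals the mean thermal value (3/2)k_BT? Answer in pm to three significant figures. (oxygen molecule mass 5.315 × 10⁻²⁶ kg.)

λ = 10.9 pm

KE = (3/2)k_BT = 1.5 × 1.381 × 10⁻²³ × 1680 = 3.480 × 10⁻²⁰ J.
p = √(2mKE) = √(2 × 5.315 × 10⁻²⁶ × 3.480 × 10⁻²⁰) = 6.082 × 10⁻²³ kg·m/s.
λ = h/p = 1.09 × 10⁻¹¹ m = 10.9 pm.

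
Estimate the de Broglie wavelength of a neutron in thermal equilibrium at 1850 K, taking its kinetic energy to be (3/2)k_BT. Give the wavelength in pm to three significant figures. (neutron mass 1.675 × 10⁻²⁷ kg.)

KE = (3/2)k_BT = 1.5 × 1.381 × 10⁻²³ × 1850 = 3.832 × 10⁻²⁰ J.
p = √(2mKE) = √(2 × 1.675 × 10⁻²⁷ × 3.832 × 10⁻²⁰) = 1.133 × 10⁻²³ kg·m/s.
λ = h/p = 5.85 × 10⁻¹¹ m = 58.5 pm.

λ = 58.5 pm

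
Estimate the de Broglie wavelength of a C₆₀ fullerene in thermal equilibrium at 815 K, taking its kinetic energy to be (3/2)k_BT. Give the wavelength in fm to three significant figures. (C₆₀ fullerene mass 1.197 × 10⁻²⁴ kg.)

KE = (3/2)k_BT = 1.5 × 1.381 × 10⁻²³ × 815 = 1.688 × 10⁻²⁰ J.
p = √(2mKE) = √(2 × 1.197 × 10⁻²⁴ × 1.688 × 10⁻²⁰) = 2.010 × 10⁻²² kg·m/s.
λ = h/p = 3.30 × 10⁻¹² m = 3300 fm.

λ = 3300 fm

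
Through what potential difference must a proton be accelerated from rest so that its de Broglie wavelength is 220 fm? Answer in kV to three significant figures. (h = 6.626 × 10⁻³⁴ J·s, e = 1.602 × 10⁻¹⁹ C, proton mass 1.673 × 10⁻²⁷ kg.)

p = h/λ = 6.626 × 10⁻³⁴ / 2.200 × 10⁻¹³ = 3.012 × 10⁻²¹ kg·m/s.
KE = p²/(2m) = 2.711 × 10⁻¹⁵ J.
V = KE/e = 2.711 × 10⁻¹⁵ / (1.602 × 10⁻¹⁹) = 16.9 kV.

V = 16.9 kV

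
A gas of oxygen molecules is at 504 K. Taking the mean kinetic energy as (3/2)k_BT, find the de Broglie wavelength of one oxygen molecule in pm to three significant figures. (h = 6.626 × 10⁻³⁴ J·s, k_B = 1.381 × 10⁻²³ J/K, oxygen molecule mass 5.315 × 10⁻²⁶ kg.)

λ = 19.9 pm

KE = (3/2)k_BT = 1.5 × 1.381 × 10⁻²³ × 504 = 1.044 × 10⁻²⁰ J.
p = √(2mKE) = √(2 × 5.315 × 10⁻²⁶ × 1.044 × 10⁻²⁰) = 3.331 × 10⁻²³ kg·m/s.
λ = h/p = 1.99 × 10⁻¹¹ m = 19.9 pm.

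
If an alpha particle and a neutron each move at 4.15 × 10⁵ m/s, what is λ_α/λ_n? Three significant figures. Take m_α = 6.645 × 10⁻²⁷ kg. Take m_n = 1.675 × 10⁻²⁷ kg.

At fixed v, p = mv so λ = h/(mv) ∝ 1/m.
λ_α/λ_n = m_n/m_α = 1.675 × 10⁻²⁷/6.645 × 10⁻²⁷ = 0.252.

λ_α/λ_n = 0.252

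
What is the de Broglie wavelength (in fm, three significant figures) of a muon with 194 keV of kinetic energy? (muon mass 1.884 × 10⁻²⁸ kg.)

λ = 194 fm

KE = 194 keV = 3.108 × 10⁻¹⁴ J.
p = √(2mKE) = √(2 × 1.884 × 10⁻²⁸ × 3.108 × 10⁻¹⁴) = 3.422 × 10⁻²¹ kg·m/s.
λ = h/p = 6.626 × 10⁻³⁴ / 3.422 × 10⁻²¹ = 1.94 × 10⁻¹³ m = 194 fm.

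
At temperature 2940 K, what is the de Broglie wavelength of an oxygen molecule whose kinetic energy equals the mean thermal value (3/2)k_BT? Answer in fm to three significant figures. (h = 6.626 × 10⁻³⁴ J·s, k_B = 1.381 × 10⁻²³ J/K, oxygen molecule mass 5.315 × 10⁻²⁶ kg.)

KE = (3/2)k_BT = 1.5 × 1.381 × 10⁻²³ × 2940 = 6.090 × 10⁻²⁰ J.
p = √(2mKE) = √(2 × 5.315 × 10⁻²⁶ × 6.090 × 10⁻²⁰) = 8.046 × 10⁻²³ kg·m/s.
λ = h/p = 8.24 × 10⁻¹² m = 8240 fm.

λ = 8240 fm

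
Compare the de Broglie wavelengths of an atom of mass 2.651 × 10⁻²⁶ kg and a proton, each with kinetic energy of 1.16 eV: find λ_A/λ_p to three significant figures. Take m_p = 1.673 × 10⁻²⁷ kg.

At fixed KE, p = √(2mKE) so λ = h/p ∝ 1/√m.
λ_A/λ_p = √(m_p/m_A) = √(1.673 × 10⁻²⁷/2.651 × 10⁻²⁶) = √(0.06311) = 0.251.

λ_A/λ_p = 0.251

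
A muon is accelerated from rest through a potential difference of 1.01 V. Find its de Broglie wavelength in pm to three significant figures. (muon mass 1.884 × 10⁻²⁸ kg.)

λ = 84.9 pm

KE = eV = 1.602 × 10⁻¹⁹ × 1.010 = 1.618 × 10⁻¹⁹ J.
p = √(2mKE) = √(2 × 1.884 × 10⁻²⁸ × 1.618 × 10⁻¹⁹) = 7.808 × 10⁻²⁴ kg·m/s.
λ = h/p = 6.626 × 10⁻³⁴ / 7.808 × 10⁻²⁴ = 8.49 × 10⁻¹¹ m = 84.9 pm.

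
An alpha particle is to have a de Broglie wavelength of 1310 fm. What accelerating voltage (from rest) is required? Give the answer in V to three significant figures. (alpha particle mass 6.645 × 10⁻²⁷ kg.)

p = h/λ = 6.626 × 10⁻³⁴ / 1.310 × 10⁻¹² = 5.058 × 10⁻²² kg·m/s.
KE = p²/(2m) = 1.925 × 10⁻¹⁷ J.
V = KE/2e = 1.925 × 10⁻¹⁷ / (2 × 1.602 × 10⁻¹⁹) = 60.1 V.

V = 60.1 V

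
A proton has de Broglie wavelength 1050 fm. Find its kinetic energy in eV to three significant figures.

p = h/λ = 6.626 × 10⁻³⁴ / 1.050 × 10⁻¹² = 6.310 × 10⁻²² kg·m/s.
KE = p²/(2m) = (6.310 × 10⁻²²)² / (2 × 1.673 × 10⁻²⁷) = 1.190 × 10⁻¹⁶ J = 743 eV.

KE = 743 eV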